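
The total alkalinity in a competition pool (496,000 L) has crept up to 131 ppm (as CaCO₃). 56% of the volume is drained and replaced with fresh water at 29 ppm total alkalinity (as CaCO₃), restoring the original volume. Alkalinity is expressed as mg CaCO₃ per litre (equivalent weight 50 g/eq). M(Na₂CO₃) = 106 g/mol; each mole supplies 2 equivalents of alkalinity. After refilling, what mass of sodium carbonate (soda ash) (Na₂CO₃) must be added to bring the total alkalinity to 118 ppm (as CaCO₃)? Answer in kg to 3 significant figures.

23.2 kg

After draining 56% and refilling: 131 × 0.44 + 29 × 0.56 = 73.88 ppm.
Deficit to target: 118 − 73.88 = 44.12 mg/L.
As CaCO₃: 44.12 mg/L × 496,000 L = 21,880 g; ÷ 50 g/eq ÷ 2 = 218.8 mol Na₂CO₃.
Mass: 218.8 × 106 = 23,200 g.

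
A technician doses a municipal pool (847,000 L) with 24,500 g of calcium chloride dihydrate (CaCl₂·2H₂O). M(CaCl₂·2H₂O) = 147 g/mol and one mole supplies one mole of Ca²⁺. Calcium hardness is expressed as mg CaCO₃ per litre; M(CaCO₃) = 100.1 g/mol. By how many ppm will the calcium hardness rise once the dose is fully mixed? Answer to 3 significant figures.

Moles of Ca²⁺: 24,500 g ÷ 147 g/mol = 166.7 mol.
As CaCO₃: 166.7 mol × 100.1 g/mol = 16,680 g.
Rise: 16,680 g / 847,000 L × 1000 = 19.7 mg/L.

19.7 ppm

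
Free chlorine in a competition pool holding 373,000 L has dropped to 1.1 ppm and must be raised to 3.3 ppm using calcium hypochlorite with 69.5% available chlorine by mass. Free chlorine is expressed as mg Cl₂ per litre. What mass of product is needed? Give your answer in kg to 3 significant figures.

Chlorine deficit: 3.3 − 1.1 = 2.2 ppm = 2.2 mg/L as Cl₂.
Cl₂ equivalent needed: 2.2 mg/L × 373,000 L = 820,600 mg = 820.6 g.
Product at 69.5% available chlorine: 820.6 / 0.695 = 1181 g.

1.18 kg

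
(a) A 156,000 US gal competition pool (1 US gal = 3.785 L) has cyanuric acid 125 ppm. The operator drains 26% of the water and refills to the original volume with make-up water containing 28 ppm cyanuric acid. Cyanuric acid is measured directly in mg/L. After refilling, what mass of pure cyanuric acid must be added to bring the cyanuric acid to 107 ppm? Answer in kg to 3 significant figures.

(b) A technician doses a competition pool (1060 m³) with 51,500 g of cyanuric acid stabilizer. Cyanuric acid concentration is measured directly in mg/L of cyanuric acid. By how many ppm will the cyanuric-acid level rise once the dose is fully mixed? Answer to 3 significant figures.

(a) Volume: 156,000 US gal × 3.785 L/gal = 590,460 L.
(a) After draining 26% and refilling: 125 × 0.74 + 28 × 0.26 = 99.78 ppm.
(a) Deficit to target: 107 − 99.78 = 7.22 mg/L.
(a) Mass: 7.22 mg/L × 590,460 L = 4263 g cyanuric acid.

(b) Volume: 1060 m³ = 1,060,000 L.
(b) Rise: 51,500 g / 1,060,000 L × 1000 = 48.58 mg/L.

(a) 4.26 kg; (b) 48.6 ppm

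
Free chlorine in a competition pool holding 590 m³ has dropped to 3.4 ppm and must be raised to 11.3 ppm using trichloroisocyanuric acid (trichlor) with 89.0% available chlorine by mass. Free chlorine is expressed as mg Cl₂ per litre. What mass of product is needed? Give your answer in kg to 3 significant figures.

5.24 kg

Volume: 590 m³ = 590,000 L.
Chlorine deficit: 11.3 − 3.4 = 7.9 ppm = 7.9 mg/L as Cl₂.
Cl₂ equivalent needed: 7.9 mg/L × 590,000 L = 4,661,000 mg = 4661 g.
Product at 89.0% available chlorine: 4661 / 0.89 = 5237 g.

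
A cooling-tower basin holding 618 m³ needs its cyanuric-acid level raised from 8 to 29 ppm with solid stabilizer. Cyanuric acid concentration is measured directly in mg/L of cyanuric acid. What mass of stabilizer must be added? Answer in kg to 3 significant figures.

13.0 kg

Volume: 618 m³ = 618,000 L.
CYA to add: (29 − 8) = 21 mg/L × 618,000 L = 12,980 g cyanuric acid.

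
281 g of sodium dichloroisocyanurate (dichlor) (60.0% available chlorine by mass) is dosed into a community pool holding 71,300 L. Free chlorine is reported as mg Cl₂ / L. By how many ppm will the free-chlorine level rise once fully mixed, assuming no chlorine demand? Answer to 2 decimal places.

Available chlorine delivered: 281 g × 0.6 = 168.6 g as Cl₂.
Concentration rise: 168.6 g / 71,300 L = 2.365 mg/L = 2.36 ppm.

2.36 ppm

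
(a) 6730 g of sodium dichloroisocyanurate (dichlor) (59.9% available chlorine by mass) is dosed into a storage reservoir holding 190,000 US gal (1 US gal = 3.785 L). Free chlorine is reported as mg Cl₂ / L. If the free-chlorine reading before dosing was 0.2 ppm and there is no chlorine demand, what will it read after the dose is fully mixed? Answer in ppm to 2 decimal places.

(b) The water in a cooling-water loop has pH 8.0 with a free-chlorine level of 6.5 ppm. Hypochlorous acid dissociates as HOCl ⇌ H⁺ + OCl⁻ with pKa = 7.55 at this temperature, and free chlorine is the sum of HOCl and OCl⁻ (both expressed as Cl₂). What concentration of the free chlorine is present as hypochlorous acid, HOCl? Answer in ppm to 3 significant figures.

(a) 5.81 ppm; (b) 1.70 ppm

(a) Volume: 190,000 US gal × 3.785 L/gal = 719,150 L.
(a) Available chlorine delivered: 6730 g × 0.599 = 4031 g as Cl₂.
(a) Concentration rise: 4031 g / 719,150 L = 5.606 mg/L = 5.61 ppm.
(a) Final FC: 0.2 + 5.61 = 5.81 ppm.

(b) [OCl⁻]/[HOCl] = 10^(pH − pKa) = 10^(8.0 − 7.55) = 10^0.45 = 2.818.
(b) Fraction as HOCl = 1 / (1 + 2.818) = 0.2619.
(b) HOCl = 0.2619 × 6.5 ppm = 1.702 ppm.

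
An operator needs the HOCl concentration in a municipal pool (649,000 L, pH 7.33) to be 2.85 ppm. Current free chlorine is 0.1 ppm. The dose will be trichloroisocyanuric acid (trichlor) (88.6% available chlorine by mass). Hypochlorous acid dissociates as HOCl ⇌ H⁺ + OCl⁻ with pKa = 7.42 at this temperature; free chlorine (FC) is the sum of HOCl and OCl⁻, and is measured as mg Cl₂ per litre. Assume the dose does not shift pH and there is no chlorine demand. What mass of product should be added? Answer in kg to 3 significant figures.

[OCl⁻]/[HOCl] = 10^(pH − pKa) = 10^(7.33 − 7.42) = 0.8128; fraction as HOCl = 1/(1 + 0.8128) = 0.5516.
Free chlorine required for 2.85 ppm HOCl: 2.85 / 0.5516 = 5.167 ppm.
FC to add: 5.167 − 0.1 = 5.067 mg/L as Cl₂.
Cl₂ equivalent: 5.067 mg/L × 649,000 L = 3288 g.
Product at 88.6% available Cl: 3288 / 0.886 = 3711 g.

3.71 kg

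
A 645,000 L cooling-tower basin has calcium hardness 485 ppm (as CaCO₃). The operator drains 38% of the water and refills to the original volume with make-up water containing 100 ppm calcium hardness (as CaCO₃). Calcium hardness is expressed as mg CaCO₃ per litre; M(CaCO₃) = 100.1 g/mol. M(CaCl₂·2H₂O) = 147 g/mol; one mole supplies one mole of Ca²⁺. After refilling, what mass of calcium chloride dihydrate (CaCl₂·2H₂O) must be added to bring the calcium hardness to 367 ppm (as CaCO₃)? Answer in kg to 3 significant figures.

26.8 kg

After draining 38% and refilling: 485 × 0.62 + 100 × 0.38 = 338.7 ppm.
Deficit to target: 367 − 338.7 = 28.3 mg/L.
As CaCO₃: 28.3 mg/L × 645,000 L = 18,250 g; ÷ 100.1 = 182.4 mol Ca²⁺.
Mass: 182.4 × 147 = 26,810 g.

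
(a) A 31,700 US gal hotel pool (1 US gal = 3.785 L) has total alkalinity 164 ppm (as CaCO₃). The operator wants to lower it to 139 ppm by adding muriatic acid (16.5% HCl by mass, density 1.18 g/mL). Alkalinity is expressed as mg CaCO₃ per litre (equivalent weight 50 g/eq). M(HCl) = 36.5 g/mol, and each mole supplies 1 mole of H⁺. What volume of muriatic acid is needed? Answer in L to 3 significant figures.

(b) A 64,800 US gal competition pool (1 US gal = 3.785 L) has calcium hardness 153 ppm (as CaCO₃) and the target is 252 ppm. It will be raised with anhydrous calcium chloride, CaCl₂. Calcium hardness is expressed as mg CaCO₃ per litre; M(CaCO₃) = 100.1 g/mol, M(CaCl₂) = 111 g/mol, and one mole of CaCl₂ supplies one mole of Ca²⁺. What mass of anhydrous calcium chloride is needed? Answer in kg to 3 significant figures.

(a) 11.2 L; (b) 26.9 kg

(a) Volume: 31,700 US gal × 3.785 L/gal = 119,984 L.
(a) Alkalinity to neutralize: (164 − 139) = 25 mg/L as CaCO₃ × 119,984 L = 3000 g as CaCO₃.
(a) Equivalents of H⁺ required: 3000 ÷ 50 g/eq = 59.99 eq = 59.99 mol HCl.
(a) Mass of HCl: 59.99 × 36.5 = 2190 g.
(a) Mass of 16.5% solution: 2190 / 0.165 = 13,270 g.
(a) Volume: 13,270 g ÷ 1.18 g/mL = 11,250 mL.

(b) Volume: 64,800 US gal × 3.785 L/gal = 245,268 L.
(b) Hardness to add: (252 − 153) = 99 mg/L as CaCO₃ × 245,268 L = 24,280 g as CaCO₃.
(b) Moles of Ca²⁺ (1 mol Ca²⁺ ≡ 1 mol CaCO₃): 24,280 / 100.1 g/mol = 242.6 mol.
(b) Mass of CaCl₂: 242.6 × 111 = 26,930 g.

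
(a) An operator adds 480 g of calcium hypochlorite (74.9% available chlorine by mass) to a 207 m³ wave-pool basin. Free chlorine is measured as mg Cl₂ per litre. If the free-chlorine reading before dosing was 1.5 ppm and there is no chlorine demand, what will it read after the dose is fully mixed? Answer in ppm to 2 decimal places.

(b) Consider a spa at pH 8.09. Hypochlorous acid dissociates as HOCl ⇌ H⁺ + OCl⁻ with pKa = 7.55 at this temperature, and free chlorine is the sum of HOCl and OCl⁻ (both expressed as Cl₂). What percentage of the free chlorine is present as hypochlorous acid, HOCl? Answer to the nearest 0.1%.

(a) 3.24 ppm; (b) 22.4%

(a) Volume: 207 m³ = 207,000 L.
(a) Available chlorine delivered: 480 g × 0.749 = 359.5 g as Cl₂.
(a) Concentration rise: 359.5 g / 207,000 L = 1.737 mg/L = 1.74 ppm.
(a) Final FC: 1.5 + 1.74 = 3.24 ppm.

(b) [OCl⁻]/[HOCl] = 10^(pH − pKa) = 10^(8.09 − 7.55) = 10^0.54 = 3.467.
(b) Fraction as HOCl = 1 / (1 + 3.467) = 0.2238.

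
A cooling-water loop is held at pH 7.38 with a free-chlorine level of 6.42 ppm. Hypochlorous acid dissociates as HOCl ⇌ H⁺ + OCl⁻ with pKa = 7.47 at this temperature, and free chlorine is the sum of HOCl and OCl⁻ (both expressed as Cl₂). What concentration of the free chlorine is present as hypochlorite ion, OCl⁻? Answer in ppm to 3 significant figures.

2.88 ppm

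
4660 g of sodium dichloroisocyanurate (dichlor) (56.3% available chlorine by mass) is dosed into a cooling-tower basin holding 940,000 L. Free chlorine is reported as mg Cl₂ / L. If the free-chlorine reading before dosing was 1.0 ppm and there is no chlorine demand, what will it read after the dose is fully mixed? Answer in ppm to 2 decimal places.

Available chlorine delivered: 4660 g × 0.563 = 2624 g as Cl₂.
Concentration rise: 2624 g / 940,000 L = 2.791 mg/L = 2.79 ppm.
Final FC: 1.0 + 2.79 = 3.79 ppm.

3.79 ppm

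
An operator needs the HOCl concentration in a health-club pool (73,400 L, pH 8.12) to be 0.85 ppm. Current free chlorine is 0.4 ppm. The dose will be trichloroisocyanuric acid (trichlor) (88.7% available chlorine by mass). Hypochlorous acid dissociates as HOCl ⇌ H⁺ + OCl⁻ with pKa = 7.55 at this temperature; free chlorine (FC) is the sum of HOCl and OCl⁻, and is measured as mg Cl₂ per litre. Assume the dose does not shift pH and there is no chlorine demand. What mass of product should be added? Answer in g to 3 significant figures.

[OCl⁻]/[HOCl] = 10^(pH − pKa) = 10^(8.12 − 7.55) = 3.715; fraction as HOCl = 1/(1 + 3.715) = 0.2121.
Free chlorine required for 0.85 ppm HOCl: 0.85 / 0.2121 = 4.008 ppm.
FC to add: 4.008 − 0.4 = 3.608 mg/L as Cl₂.
Cl₂ equivalent: 3.608 mg/L × 73,400 L = 264.8 g.
Product at 88.7% available Cl: 264.8 / 0.887 = 298.6 g.

299 g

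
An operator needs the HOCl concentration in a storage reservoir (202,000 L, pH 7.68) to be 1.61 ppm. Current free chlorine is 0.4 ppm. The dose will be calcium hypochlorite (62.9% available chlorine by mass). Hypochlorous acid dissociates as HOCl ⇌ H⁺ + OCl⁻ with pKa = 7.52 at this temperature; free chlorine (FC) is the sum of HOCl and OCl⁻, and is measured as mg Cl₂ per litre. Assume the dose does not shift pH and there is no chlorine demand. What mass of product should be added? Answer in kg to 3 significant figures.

1.14 kg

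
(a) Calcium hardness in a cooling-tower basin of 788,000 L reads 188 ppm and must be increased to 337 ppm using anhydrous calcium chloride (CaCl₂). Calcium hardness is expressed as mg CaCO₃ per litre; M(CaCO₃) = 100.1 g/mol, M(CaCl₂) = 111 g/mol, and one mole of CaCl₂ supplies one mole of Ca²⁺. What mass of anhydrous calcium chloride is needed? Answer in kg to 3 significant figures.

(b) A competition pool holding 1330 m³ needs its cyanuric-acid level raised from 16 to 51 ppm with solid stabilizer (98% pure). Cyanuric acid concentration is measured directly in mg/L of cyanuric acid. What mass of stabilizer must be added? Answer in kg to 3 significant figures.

(a) 130 kg; (b) 47.5 kg

(a) Hardness to add: (337 − 188) = 149 mg/L as CaCO₃ × 788,000 L = 117,400 g as CaCO₃.
(a) Moles of Ca²⁺ (1 mol Ca²⁺ ≡ 1 mol CaCO₃): 117,400 / 100.1 g/mol = 1173 mol.
(a) Mass of CaCl₂: 1173 × 111 = 130,200 g.

(b) Volume: 1330 m³ = 1,330,000 L.
(b) CYA to add: (51 − 16) = 35 mg/L × 1,330,000 L = 46,550 g cyanuric acid.
(b) At 98% purity: 46,550 / 0.98 = 47,500 g product.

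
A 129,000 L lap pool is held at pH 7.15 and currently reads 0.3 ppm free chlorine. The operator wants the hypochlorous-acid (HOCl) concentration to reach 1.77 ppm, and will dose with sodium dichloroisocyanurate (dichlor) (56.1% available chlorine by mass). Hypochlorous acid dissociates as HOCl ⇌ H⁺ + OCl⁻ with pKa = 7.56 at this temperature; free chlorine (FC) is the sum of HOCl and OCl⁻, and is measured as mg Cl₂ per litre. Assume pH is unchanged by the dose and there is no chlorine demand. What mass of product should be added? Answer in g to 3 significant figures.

496 g

[OCl⁻]/[HOCl] = 10^(pH − pKa) = 10^(7.15 − 7.56) = 0.389; fraction as HOCl = 1/(1 + 0.389) = 0.7199.
Free chlorine required for 1.77 ppm HOCl: 1.77 / 0.7199 = 2.459 ppm.
FC to add: 2.459 − 0.3 = 2.159 mg/L as Cl₂.
Cl₂ equivalent: 2.159 mg/L × 129,000 L = 278.5 g.
Product at 56.1% available Cl: 278.5 / 0.561 = 496.4 g.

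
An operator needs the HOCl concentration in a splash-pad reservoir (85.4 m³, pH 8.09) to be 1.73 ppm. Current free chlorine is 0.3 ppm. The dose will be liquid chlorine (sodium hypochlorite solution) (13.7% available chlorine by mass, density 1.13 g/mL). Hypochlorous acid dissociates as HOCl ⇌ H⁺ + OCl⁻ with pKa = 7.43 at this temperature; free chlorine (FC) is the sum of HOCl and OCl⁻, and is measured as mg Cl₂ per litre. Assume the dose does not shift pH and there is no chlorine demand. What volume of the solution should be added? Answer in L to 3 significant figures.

5.15 L

Volume: 85.4 m³ = 85,400 L.
[OCl⁻]/[HOCl] = 10^(pH − pKa) = 10^(8.09 − 7.43) = 4.571; fraction as HOCl = 1/(1 + 4.571) = 0.1795.
Free chlorine required for 1.73 ppm HOCl: 1.73 / 0.1795 = 9.638 ppm.
FC to add: 9.638 − 0.3 = 9.338 mg/L as Cl₂.
Cl₂ equivalent: 9.338 mg/L × 85,400 L = 797.4 g.
Product at 13.7% available Cl: 797.4 / 0.137 = 5821 g.
Volume: 5821 g ÷ 1.13 g/mL = 5151 mL.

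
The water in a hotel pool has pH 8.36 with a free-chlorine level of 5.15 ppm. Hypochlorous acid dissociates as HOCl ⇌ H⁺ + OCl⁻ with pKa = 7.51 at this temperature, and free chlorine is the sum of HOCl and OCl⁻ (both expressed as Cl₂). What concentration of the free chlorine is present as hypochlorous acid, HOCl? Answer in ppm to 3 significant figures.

0.637 ppm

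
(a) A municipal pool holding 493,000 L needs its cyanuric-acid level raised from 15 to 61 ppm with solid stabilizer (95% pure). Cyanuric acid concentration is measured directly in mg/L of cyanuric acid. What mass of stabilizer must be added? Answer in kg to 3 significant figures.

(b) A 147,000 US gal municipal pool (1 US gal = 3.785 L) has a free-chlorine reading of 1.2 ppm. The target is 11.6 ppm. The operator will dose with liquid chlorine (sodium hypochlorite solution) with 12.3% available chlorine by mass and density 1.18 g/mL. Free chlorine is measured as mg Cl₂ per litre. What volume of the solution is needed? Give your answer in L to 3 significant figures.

(a) 23.9 kg; (b) 39.9 L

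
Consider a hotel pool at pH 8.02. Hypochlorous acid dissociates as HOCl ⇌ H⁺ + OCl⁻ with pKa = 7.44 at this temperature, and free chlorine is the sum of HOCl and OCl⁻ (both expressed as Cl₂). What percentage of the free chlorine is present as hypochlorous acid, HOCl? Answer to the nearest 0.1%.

[OCl⁻]/[HOCl] = 10^(pH − pKa) = 10^(8.02 − 7.44) = 10^0.58 = 3.802.
Fraction as HOCl = 1 / (1 + 3.802) = 0.2083.

20.8%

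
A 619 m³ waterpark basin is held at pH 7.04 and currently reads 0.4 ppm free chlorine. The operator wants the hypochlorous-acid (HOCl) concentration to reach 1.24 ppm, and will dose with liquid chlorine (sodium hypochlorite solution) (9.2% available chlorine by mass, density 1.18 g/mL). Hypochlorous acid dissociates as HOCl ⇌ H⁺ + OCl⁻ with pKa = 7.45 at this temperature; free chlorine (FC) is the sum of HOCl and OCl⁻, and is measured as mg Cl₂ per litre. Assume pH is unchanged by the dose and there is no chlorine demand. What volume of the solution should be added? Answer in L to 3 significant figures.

Volume: 619 m³ = 619,000 L.
[OCl⁻]/[HOCl] = 10^(pH − pKa) = 10^(7.04 − 7.45) = 0.389; fraction as HOCl = 1/(1 + 0.389) = 0.7199.
Free chlorine required for 1.24 ppm HOCl: 1.24 / 0.7199 = 1.722 ppm.
FC to add: 1.722 − 0.4 = 1.322 mg/L as Cl₂.
Cl₂ equivalent: 1.322 mg/L × 619,000 L = 818.6 g.
Product at 9.2% available Cl: 818.6 / 0.092 = 8898 g.
Volume: 8898 g ÷ 1.18 g/mL = 7540 mL.

7.54 L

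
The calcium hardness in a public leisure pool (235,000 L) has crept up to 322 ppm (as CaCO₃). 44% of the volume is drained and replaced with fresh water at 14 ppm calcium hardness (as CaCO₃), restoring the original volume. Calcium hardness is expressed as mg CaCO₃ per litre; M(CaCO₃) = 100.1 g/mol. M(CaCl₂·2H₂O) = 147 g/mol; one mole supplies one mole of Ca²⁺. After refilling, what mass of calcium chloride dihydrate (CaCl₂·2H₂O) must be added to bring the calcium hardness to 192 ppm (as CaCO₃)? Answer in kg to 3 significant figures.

1.90 kg

After draining 44% and refilling: 322 × 0.56 + 14 × 0.44 = 186.48 ppm.
Deficit to target: 192 − 186.48 = 5.52 mg/L.
As CaCO₃: 5.52 mg/L × 235,000 L = 1297 g; ÷ 100.1 = 12.96 mol Ca²⁺.
Mass: 12.96 × 147 = 1905 g.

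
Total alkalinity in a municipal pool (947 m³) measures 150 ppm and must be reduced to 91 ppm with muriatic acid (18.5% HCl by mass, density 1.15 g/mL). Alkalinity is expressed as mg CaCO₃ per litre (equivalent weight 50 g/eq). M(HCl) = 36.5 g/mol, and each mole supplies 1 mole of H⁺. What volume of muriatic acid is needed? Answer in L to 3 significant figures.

192 L

Volume: 947 m³ = 947,000 L.
Alkalinity to neutralize: (150 − 91) = 59 mg/L as CaCO₃ × 947,000 L = 55,870 g as CaCO₃.
Equivalents of H⁺ required: 55,870 ÷ 50 g/eq = 1117 eq = 1117 mol HCl.
Mass of HCl: 1117 × 36.5 = 40,790 g.
Mass of 18.5% solution: 40,790 / 0.185 = 220,500 g.
Volume: 220,500 g ÷ 1.15 g/mL = 191,700 mL.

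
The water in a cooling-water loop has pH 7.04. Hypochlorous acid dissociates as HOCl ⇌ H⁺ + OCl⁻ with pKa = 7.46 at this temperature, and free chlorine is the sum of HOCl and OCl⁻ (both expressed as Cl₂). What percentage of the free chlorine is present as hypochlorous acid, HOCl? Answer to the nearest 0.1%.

[OCl⁻]/[HOCl] = 10^(pH − pKa) = 10^(7.04 − 7.46) = 10^-0.42 = 0.3802.
Fraction as HOCl = 1 / (1 + 0.3802) = 0.7245.

72.5%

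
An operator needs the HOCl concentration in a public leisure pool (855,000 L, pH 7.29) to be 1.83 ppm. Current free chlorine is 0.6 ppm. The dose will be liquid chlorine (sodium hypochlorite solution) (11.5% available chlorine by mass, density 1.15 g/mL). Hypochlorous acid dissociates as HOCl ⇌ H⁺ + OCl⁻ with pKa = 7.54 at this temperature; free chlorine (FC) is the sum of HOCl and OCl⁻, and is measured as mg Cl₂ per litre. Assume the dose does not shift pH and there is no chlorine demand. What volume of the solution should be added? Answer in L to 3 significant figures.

14.6 L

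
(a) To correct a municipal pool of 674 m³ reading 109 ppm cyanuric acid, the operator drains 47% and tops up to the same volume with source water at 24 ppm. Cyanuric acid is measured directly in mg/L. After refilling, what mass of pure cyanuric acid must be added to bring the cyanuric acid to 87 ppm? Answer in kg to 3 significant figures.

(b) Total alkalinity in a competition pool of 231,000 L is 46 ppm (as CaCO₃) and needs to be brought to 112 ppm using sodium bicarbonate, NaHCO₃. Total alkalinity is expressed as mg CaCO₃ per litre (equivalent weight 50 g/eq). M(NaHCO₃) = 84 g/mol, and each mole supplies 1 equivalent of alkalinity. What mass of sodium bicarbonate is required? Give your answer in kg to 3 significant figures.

(a) Volume: 674 m³ = 674,000 L.
(a) After draining 47% and refilling: 109 × 0.53 + 24 × 0.47 = 69.05 ppm.
(a) Deficit to target: 87 − 69.05 = 17.95 mg/L.
(a) Mass: 17.95 mg/L × 674,000 L = 12,100 g cyanuric acid.

(b) Alkalinity to add: (112 − 46) = 66 mg/L as CaCO₃ × 231,000 L = 15,250 g as CaCO₃.
(b) Equivalents: 15,250 g ÷ 50 g/eq = 304.9 eq.
(b) NaHCO₃ supplies 1 eq per mole → 304.9 mol.
(b) Mass: 304.9 mol × 84 g/mol = 25,610 g.

(a) 12.1 kg; (b) 25.6 kg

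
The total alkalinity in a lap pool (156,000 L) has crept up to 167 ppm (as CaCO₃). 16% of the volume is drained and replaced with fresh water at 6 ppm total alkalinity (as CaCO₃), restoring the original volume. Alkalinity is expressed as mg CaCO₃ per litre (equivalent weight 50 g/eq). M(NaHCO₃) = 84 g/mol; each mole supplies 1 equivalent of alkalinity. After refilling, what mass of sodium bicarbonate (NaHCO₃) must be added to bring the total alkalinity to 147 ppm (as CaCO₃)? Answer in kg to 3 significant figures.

1.51 kg

After draining 16% and refilling: 167 × 0.84 + 6 × 0.16 = 141.24 ppm.
Deficit to target: 147 − 141.24 = 5.76 mg/L.
As CaCO₃: 5.76 mg/L × 156,000 L = 898.6 g; ÷ 50 g/eq ÷ 1 = 17.97 mol NaHCO₃.
Mass: 17.97 × 84 = 1510 g.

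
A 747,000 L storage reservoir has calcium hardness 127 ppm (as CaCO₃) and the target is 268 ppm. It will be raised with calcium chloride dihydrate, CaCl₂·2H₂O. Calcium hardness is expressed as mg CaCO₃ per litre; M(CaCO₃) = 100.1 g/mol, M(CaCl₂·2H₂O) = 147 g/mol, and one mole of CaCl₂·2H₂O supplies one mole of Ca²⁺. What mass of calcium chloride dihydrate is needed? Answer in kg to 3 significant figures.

155 kg

Hardness to add: (268 − 127) = 141 mg/L as CaCO₃ × 747,000 L = 105,300 g as CaCO₃.
Moles of Ca²⁺ (1 mol Ca²⁺ ≡ 1 mol CaCO₃): 105,300 / 100.1 g/mol = 1052 mol.
Mass of CaCl₂·2H₂O: 1052 × 147 = 154,700 g.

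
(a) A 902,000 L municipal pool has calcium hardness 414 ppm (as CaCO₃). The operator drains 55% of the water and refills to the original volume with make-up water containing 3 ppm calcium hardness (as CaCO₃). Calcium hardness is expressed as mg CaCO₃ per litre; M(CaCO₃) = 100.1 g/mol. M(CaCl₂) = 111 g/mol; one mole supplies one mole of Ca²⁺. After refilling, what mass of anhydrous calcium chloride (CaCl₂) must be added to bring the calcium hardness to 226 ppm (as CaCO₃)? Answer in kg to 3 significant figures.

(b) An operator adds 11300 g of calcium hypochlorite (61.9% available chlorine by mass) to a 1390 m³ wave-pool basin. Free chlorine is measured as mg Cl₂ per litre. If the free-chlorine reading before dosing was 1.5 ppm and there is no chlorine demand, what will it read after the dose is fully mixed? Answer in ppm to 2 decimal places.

(a) 38.1 kg; (b) 6.53 ppm

(a) After draining 55% and refilling: 414 × 0.45 + 3 × 0.55 = 187.95 ppm.
(a) Deficit to target: 226 − 187.95 = 38.05 mg/L.
(a) As CaCO₃: 38.05 mg/L × 902,000 L = 34,320 g; ÷ 100.1 = 342.9 mol Ca²⁺.
(a) Mass: 342.9 × 111 = 38,060 g.

(b) Volume: 1390 m³ = 1,390,000 L.
(b) Available chlorine delivered: 11,300 g × 0.619 = 6995 g as Cl₂.
(b) Concentration rise: 6995 g / 1,390,000 L = 5.032 mg/L = 5.03 ppm.
(b) Final FC: 1.5 + 5.03 = 6.53 ppm.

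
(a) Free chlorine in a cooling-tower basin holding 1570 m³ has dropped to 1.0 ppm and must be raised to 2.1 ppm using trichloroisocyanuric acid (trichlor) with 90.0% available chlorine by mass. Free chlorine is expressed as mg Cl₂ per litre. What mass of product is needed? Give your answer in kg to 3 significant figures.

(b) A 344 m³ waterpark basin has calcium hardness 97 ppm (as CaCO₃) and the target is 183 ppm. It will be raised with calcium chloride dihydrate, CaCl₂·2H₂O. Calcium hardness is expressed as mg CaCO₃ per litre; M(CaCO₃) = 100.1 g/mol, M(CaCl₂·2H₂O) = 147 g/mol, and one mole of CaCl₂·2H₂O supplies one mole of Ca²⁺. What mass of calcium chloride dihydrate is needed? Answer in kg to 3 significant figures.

(a) Volume: 1570 m³ = 1,570,000 L.
(a) Chlorine deficit: 2.1 − 1.0 = 1.1 ppm = 1.1 mg/L as Cl₂.
(a) Cl₂ equivalent needed: 1.1 mg/L × 1,570,000 L = 1,727,000 mg = 1727 g.
(a) Product at 90.0% available chlorine: 1727 / 0.9 = 1919 g.

(b) Volume: 344 m³ = 344,000 L.
(b) Hardness to add: (183 − 97) = 86 mg/L as CaCO₃ × 344,000 L = 29,580 g as CaCO₃.
(b) Moles of Ca²⁺ (1 mol Ca²⁺ ≡ 1 mol CaCO₃): 29,580 / 100.1 g/mol = 295.5 mol.
(b) Mass of CaCl₂·2H₂O: 295.5 × 147 = 43,450 g.

(a) 1.92 kg; (b) 43.4 kg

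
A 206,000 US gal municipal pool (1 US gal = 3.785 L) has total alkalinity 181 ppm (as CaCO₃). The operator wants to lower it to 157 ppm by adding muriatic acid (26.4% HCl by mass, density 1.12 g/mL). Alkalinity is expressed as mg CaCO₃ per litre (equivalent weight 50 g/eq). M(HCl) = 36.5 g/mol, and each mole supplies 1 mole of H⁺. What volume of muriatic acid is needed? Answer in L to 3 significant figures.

46.2 L

Volume: 206,000 US gal × 3.785 L/gal = 779,710 L.
Alkalinity to neutralize: (181 − 157) = 24 mg/L as CaCO₃ × 779,710 L = 18,710 g as CaCO₃.
Equivalents of H⁺ required: 18,710 ÷ 50 g/eq = 374.3 eq = 374.3 mol HCl.
Mass of HCl: 374.3 × 36.5 = 13,660 g.
Mass of 26.4% solution: 13,660 / 0.264 = 51,740 g.
Volume: 51,740 g ÷ 1.12 g/mL = 46,200 mL.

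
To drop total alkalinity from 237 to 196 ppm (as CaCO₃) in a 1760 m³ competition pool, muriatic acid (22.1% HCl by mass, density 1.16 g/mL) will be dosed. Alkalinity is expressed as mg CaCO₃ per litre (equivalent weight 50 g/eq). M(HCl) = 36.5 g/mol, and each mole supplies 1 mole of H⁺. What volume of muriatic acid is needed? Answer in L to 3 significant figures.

Volume: 1760 m³ = 1,760,000 L.
Alkalinity to neutralize: (237 − 196) = 41 mg/L as CaCO₃ × 1,760,000 L = 72,160 g as CaCO₃.
Equivalents of H⁺ required: 72,160 ÷ 50 g/eq = 1443 eq = 1443 mol HCl.
Mass of HCl: 1443 × 36.5 = 52,680 g.
Mass of 22.1% solution: 52,680 / 0.221 = 238,400 g.
Volume: 238,400 g ÷ 1.16 g/mL = 205,500 mL.

205 L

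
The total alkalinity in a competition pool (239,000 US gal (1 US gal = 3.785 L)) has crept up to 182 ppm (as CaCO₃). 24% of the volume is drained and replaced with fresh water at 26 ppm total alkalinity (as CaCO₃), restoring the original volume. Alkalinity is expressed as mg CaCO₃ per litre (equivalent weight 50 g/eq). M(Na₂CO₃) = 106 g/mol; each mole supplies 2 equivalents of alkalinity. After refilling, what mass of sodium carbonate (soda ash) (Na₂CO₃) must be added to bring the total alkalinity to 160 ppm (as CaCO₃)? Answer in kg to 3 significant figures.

Volume: 239,000 US gal × 3.785 L/gal = 904,615 L.
After draining 24% and refilling: 182 × 0.76 + 26 × 0.24 = 144.56 ppm.
Deficit to target: 160 − 144.56 = 15.44 mg/L.
As CaCO₃: 15.44 mg/L × 904,615 L = 13,970 g; ÷ 50 g/eq ÷ 2 = 139.7 mol Na₂CO₃.
Mass: 139.7 × 106 = 14,810 g.

14.8 kg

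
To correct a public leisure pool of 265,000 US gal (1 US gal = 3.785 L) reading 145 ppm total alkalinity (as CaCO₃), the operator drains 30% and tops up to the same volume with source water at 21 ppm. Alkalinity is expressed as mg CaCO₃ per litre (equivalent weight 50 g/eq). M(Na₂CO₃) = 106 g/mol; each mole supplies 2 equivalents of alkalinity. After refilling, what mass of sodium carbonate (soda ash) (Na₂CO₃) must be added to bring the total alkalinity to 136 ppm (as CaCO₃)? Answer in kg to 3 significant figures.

30.0 kg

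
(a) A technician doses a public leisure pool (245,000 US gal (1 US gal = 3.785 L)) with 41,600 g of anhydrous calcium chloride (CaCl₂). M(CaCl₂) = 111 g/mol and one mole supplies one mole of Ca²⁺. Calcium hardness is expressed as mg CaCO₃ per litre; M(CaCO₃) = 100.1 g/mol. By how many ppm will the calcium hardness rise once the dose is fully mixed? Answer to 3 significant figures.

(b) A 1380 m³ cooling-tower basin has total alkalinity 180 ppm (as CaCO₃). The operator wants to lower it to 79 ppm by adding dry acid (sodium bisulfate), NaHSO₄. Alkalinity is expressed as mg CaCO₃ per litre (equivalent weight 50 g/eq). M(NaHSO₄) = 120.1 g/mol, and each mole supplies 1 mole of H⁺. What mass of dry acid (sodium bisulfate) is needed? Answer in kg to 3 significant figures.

(a) 40.5 ppm; (b) 335 kg

(a) Volume: 245,000 US gal × 3.785 L/gal = 927,325 L.
(a) Moles of Ca²⁺: 41,600 g ÷ 111 g/mol = 374.8 mol.
(a) As CaCO₃: 374.8 mol × 100.1 g/mol = 37,510 g.
(a) Rise: 37,510 g / 927,325 L × 1000 = 40.46 mg/L.

(b) Volume: 1380 m³ = 1,380,000 L.
(b) Alkalinity to neutralize: (180 − 79) = 101 mg/L as CaCO₃ × 1,380,000 L = 139,400 g as CaCO₃.
(b) Equivalents of H⁺ required: 139,400 ÷ 50 g/eq = 2788 eq = 2788 mol NaHSO₄.
(b) Mass of NaHSO₄: 2788 × 120.1 = 334,800 g.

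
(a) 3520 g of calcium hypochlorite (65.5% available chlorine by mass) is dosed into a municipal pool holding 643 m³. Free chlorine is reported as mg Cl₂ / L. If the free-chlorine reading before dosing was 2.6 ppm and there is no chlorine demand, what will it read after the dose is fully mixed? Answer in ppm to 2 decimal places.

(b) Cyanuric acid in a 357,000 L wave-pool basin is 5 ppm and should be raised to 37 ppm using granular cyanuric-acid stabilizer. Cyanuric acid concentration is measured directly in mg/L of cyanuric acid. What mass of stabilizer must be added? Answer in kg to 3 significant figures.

(a) 6.19 ppm; (b) 11.4 kg

(a) Volume: 643 m³ = 643,000 L.
(a) Available chlorine delivered: 3520 g × 0.655 = 2306 g as Cl₂.
(a) Concentration rise: 2306 g / 643,000 L = 3.586 mg/L = 3.59 ppm.
(a) Final FC: 2.6 + 3.59 = 6.19 ppm.

(b) CYA to add: (37 − 5) = 32 mg/L × 357,000 L = 11,420 g cyanuric acid.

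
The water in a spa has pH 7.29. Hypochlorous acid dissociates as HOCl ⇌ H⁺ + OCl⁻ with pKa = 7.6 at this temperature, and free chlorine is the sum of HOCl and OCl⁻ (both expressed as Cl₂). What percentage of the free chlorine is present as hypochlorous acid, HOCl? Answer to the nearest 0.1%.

67.1%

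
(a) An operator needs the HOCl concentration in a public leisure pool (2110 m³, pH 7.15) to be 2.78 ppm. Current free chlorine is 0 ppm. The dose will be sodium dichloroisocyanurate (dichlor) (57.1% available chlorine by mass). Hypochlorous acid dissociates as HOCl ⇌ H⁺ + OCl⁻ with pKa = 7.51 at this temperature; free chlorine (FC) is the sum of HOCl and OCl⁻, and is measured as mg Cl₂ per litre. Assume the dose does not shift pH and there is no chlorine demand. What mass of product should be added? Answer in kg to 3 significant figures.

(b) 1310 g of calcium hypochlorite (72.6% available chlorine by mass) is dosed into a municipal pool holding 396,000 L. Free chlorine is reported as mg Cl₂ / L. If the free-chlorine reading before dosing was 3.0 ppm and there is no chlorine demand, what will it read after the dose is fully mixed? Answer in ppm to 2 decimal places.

(a) 14.8 kg; (b) 5.40 ppm

(a) Volume: 2110 m³ = 2,110,000 L.
(a) [OCl⁻]/[HOCl] = 10^(pH − pKa) = 10^(7.15 − 7.51) = 0.4365; fraction as HOCl = 1/(1 + 0.4365) = 0.6961.
(a) Free chlorine required for 2.78 ppm HOCl: 2.78 / 0.6961 = 3.994 ppm.
(a) FC to add: 3.994 − 0 = 3.994 mg/L as Cl₂.
(a) Cl₂ equivalent: 3.994 mg/L × 2,110,000 L = 8426 g.
(a) Product at 57.1% available Cl: 8426 / 0.571 = 14,760 g.

(b) Available chlorine delivered: 1310 g × 0.726 = 951.1 g as Cl₂.
(b) Concentration rise: 951.1 g / 396,000 L = 2.402 mg/L = 2.40 ppm.
(b) Final FC: 3.0 + 2.40 = 5.40 ppm.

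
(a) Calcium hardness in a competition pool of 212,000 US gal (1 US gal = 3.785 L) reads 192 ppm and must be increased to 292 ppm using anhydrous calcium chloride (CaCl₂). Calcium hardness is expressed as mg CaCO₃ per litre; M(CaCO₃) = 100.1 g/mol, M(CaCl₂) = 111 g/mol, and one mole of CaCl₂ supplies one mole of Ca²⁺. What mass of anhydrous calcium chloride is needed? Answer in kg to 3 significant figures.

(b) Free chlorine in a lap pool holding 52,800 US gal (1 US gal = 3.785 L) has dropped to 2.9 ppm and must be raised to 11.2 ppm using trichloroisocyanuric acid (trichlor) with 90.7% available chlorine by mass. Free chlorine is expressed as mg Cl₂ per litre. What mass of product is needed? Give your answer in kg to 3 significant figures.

(a) 89.0 kg; (b) 1.83 kg

(a) Volume: 212,000 US gal × 3.785 L/gal = 802,420 L.
(a) Hardness to add: (292 − 192) = 100 mg/L as CaCO₃ × 802,420 L = 80,240 g as CaCO₃.
(a) Moles of Ca²⁺ (1 mol Ca²⁺ ≡ 1 mol CaCO₃): 80,240 / 100.1 g/mol = 801.6 mol.
(a) Mass of CaCl₂: 801.6 × 111 = 88,980 g.

(b) Volume: 52,800 US gal × 3.785 L/gal = 199,848 L.
(b) Chlorine deficit: 11.2 − 2.9 = 8.3 ppm = 8.3 mg/L as Cl₂.
(b) Cl₂ equivalent needed: 8.3 mg/L × 199,848 L = 1,659,000 mg = 1659 g.
(b) Product at 90.7% available chlorine: 1659 / 0.907 = 1829 g.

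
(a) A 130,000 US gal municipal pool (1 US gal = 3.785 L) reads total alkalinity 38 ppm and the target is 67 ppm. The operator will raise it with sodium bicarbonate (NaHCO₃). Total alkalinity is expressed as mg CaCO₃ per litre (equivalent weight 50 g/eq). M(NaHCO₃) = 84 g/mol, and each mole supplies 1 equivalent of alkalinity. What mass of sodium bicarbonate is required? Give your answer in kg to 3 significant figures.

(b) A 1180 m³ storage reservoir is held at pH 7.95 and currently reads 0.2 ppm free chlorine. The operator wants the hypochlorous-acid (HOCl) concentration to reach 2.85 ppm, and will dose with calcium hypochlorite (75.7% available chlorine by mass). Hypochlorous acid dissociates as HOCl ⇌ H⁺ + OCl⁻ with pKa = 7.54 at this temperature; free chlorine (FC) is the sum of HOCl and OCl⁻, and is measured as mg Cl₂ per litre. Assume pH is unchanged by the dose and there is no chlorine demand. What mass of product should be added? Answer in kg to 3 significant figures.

(a) 24.0 kg; (b) 15.5 kg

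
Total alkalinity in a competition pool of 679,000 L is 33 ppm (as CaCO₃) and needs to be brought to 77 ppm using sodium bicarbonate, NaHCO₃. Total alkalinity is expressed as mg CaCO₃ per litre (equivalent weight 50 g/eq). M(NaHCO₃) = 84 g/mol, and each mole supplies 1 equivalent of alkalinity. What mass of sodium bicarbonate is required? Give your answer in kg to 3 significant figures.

50.2 kg

Alkalinity to add: (77 − 33) = 44 mg/L as CaCO₃ × 679,000 L = 29,880 g as CaCO₃.
Equivalents: 29,880 g ÷ 50 g/eq = 597.5 eq.
NaHCO₃ supplies 1 eq per mole → 597.5 mol.
Mass: 597.5 mol × 84 g/mol = 50,190 g.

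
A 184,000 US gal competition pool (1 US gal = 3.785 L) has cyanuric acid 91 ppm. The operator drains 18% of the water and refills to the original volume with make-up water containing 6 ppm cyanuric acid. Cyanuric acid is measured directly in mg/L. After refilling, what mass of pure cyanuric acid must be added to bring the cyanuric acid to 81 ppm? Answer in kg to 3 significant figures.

Volume: 184,000 US gal × 3.785 L/gal = 696,440 L.
After draining 18% and refilling: 91 × 0.82 + 6 × 0.18 = 75.7 ppm.
Deficit to target: 81 − 75.7 = 5.3 mg/L.
Mass: 5.3 mg/L × 696,440 L = 3691 g cyanuric acid.

3.69 kg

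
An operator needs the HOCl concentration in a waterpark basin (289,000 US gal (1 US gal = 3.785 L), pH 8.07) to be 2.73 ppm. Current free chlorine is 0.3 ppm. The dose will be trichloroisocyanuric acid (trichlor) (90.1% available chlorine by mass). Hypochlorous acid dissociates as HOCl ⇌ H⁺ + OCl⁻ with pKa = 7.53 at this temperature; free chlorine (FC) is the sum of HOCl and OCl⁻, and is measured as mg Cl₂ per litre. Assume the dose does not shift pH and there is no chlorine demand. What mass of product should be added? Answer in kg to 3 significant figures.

14.4 kg

Volume: 289,000 US gal × 3.785 L/gal = 1,093,865 L.
[OCl⁻]/[HOCl] = 10^(pH − pKa) = 10^(8.07 − 7.53) = 3.467; fraction as HOCl = 1/(1 + 3.467) = 0.2238.
Free chlorine required for 2.73 ppm HOCl: 2.73 / 0.2238 = 12.2 ppm.
FC to add: 12.2 − 0.3 = 11.9 mg/L as Cl₂.
Cl₂ equivalent: 11.9 mg/L × 1,093,865 L = 13,010 g.
Product at 90.1% available Cl: 13,010 / 0.901 = 14,440 g.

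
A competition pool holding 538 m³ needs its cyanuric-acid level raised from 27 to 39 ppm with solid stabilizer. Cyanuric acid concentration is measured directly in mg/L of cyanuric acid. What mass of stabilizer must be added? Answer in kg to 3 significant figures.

Volume: 538 m³ = 538,000 L.
CYA to add: (39 − 27) = 12 mg/L × 538,000 L = 6456 g cyanuric acid.

6.46 kg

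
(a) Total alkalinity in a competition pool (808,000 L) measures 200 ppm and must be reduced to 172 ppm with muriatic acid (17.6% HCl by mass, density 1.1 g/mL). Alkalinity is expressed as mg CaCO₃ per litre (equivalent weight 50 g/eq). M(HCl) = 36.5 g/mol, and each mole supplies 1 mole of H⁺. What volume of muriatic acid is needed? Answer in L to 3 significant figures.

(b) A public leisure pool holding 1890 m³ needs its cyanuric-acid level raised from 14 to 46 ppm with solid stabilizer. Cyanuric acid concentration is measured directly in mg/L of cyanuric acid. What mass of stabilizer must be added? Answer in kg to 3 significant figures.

(a) 85.3 L; (b) 60.5 kg

(a) Alkalinity to neutralize: (200 − 172) = 28 mg/L as CaCO₃ × 808,000 L = 22,620 g as CaCO₃.
(a) Equivalents of H⁺ required: 22,620 ÷ 50 g/eq = 452.5 eq = 452.5 mol HCl.
(a) Mass of HCl: 452.5 × 36.5 = 16,520 g.
(a) Mass of 17.6% solution: 16,520 / 0.176 = 93,840 g.
(a) Volume: 93,840 g ÷ 1.1 g/mL = 85,310 mL.

(b) Volume: 1890 m³ = 1,890,000 L.
(b) CYA to add: (46 − 14) = 32 mg/L × 1,890,000 L = 60,480 g cyanuric acid.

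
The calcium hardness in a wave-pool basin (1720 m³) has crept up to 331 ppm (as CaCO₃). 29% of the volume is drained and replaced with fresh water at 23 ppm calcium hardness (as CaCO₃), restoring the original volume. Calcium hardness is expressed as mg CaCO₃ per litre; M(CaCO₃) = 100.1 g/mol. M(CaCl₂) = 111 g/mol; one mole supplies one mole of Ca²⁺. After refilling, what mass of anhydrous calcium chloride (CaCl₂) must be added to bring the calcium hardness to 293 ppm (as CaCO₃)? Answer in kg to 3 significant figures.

97.9 kg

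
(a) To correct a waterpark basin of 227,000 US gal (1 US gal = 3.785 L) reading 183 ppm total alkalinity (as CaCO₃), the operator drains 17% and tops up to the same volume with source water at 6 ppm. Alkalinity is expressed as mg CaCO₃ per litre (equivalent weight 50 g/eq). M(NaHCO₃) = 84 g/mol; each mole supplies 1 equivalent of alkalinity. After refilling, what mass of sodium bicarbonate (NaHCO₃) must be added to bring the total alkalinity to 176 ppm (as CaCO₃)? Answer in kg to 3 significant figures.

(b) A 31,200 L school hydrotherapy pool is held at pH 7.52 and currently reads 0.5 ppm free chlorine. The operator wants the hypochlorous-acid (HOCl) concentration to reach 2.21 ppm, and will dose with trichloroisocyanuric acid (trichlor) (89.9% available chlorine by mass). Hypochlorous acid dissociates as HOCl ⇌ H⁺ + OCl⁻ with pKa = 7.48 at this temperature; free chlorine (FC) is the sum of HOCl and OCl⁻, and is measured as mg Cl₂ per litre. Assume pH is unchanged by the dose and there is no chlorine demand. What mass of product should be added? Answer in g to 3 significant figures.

(a) Volume: 227,000 US gal × 3.785 L/gal = 859,195 L.
(a) After draining 17% and refilling: 183 × 0.83 + 6 × 0.17 = 152.91 ppm.
(a) Deficit to target: 176 − 152.91 = 23.09 mg/L.
(a) As CaCO₃: 23.09 mg/L × 859,195 L = 19,840 g; ÷ 50 g/eq ÷ 1 = 396.8 mol NaHCO₃.
(a) Mass: 396.8 × 84 = 33,330 g.

(b) [OCl⁻]/[HOCl] = 10^(pH − pKa) = 10^(7.52 − 7.48) = 1.096; fraction as HOCl = 1/(1 + 1.096) = 0.477.
(b) Free chlorine required for 2.21 ppm HOCl: 2.21 / 0.477 = 4.633 ppm.
(b) FC to add: 4.633 − 0.5 = 4.133 mg/L as Cl₂.
(b) Cl₂ equivalent: 4.133 mg/L × 31,200 L = 129 g.
(b) Product at 89.9% available Cl: 129 / 0.899 = 143.4 g.

(a) 33.3 kg; (b) 143 g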